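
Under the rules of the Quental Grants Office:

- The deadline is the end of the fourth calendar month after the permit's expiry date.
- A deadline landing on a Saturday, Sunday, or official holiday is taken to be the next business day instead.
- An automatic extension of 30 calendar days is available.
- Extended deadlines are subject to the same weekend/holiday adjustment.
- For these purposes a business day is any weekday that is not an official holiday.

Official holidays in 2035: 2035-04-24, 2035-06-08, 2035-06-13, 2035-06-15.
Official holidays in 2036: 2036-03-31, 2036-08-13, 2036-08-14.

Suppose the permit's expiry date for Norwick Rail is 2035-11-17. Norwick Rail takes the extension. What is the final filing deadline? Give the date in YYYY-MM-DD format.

2036-05-01

4 months after 2035-11-17 is March 2036; that month ends on 2036-03-31.
Because 2036-03-31 is a listed holiday, the deadline becomes 2036-04-01 (Tuesday).
Add the 30 calendar-day extension to 2036-04-01: 2036-05-01.
Since 2036-05-01 is a Thursday and not a holiday, the date is unchanged.
Deadline: 2036-05-01.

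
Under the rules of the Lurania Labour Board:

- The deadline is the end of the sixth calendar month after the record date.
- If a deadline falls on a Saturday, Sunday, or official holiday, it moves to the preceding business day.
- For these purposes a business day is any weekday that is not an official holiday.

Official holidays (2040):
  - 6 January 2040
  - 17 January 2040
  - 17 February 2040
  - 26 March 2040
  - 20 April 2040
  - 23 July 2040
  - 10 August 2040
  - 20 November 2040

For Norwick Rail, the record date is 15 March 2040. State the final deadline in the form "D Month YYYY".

The sixth month after 15 March 2040 is September 2040, whose last day is 30 September 2040.
Because 30 September 2040 is a Sunday, the deadline becomes 28 September 2040 (Friday).
Deadline: 28 September 2040.

28 September 2040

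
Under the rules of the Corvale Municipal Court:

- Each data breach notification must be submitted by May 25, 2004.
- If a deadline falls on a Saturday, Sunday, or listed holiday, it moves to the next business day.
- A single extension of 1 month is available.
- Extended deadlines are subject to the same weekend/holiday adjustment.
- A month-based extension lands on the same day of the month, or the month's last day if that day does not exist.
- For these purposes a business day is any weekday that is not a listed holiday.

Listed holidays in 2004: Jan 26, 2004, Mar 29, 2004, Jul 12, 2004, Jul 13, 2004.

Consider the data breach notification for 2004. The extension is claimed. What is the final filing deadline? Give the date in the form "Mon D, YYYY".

Jun 25, 2004

Start from the fixed due date, May 25, 2004.
May 25, 2004 is a Tuesday and not a listed holiday, so it stands.
The 1 month extension carries May 25, 2004 to Jun 25, 2004.
Jun 25, 2004 (Friday) is already a business day.
The final due date is Jun 25, 2004.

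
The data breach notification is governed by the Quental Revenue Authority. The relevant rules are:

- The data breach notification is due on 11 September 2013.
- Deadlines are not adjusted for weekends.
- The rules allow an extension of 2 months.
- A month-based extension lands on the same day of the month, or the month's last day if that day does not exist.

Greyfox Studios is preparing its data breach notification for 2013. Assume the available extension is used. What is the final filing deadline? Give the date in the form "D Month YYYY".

The statutory due date is 11 September 2013.
11 September 2013 falls on a Wednesday. The rules make no weekend/holiday allowance, so it remains 11 September 2013.
Applying the 2 months extension: 2 months after 11 September 2013 is 11 November 2013.
No adjustment is made for weekends or holidays, so 11 November 2013 stands.
The final due date is 11 November 2013.

11 November 2013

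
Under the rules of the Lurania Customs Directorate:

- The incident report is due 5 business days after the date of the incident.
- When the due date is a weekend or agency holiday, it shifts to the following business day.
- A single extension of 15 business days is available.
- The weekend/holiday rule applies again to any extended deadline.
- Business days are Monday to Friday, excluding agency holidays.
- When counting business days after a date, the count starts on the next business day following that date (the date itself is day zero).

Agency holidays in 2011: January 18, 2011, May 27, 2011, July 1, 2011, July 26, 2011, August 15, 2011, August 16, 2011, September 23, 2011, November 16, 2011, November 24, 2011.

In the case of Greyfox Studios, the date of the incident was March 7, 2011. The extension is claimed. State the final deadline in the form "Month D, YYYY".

5 business days after March 7, 2011, excluding weekends and holidays, is March 14, 2011.
March 14, 2011 (Monday) is already a business day.
Applying the 15-business-day extension: 15 business days after March 14, 2011 is April 4, 2011.
April 4, 2011 falls on a Monday, which is a business day, so no adjustment is needed.
Final deadline: April 4, 2011.

April 4, 2011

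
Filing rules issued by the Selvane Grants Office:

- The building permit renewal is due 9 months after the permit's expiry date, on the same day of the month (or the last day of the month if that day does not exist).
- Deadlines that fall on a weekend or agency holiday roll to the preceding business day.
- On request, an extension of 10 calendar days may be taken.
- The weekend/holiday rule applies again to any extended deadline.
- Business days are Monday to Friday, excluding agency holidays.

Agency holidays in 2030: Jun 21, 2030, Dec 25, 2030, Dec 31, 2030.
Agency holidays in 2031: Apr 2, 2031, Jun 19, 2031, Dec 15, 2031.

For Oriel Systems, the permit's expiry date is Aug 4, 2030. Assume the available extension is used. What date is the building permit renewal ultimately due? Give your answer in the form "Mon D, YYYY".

9 months from Aug 4, 2030 is May 4, 2031.
May 4, 2031 falls on a Sunday. Rolling to the preceding business day gives May 2, 2031, a Friday.
Add the 10 calendar-day extension to May 2, 2031: May 12, 2031.
May 12, 2031 (Monday) is already a business day.
The final due date is May 12, 2031.

May 12, 2031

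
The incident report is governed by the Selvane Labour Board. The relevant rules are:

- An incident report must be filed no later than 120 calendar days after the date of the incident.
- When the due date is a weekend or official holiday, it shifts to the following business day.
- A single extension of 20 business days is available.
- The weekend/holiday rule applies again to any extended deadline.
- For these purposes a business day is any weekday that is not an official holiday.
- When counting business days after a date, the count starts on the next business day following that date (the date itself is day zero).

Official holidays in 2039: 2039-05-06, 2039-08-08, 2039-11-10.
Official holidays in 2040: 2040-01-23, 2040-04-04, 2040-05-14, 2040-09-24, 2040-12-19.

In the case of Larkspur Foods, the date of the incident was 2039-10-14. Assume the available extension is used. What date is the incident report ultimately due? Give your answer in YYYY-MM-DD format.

2040-03-12

From 2039-10-14, 120 calendar days later is 2040-02-11.
2040-02-11 is a Saturday, so it moves to the next business day, 2040-02-13 (Monday).
The 20-business-day extension runs from 2040-02-13 to 2040-03-12.
2040-03-12 falls on a Monday, which is a business day, so no adjustment is needed.
Deadline: 2040-03-12.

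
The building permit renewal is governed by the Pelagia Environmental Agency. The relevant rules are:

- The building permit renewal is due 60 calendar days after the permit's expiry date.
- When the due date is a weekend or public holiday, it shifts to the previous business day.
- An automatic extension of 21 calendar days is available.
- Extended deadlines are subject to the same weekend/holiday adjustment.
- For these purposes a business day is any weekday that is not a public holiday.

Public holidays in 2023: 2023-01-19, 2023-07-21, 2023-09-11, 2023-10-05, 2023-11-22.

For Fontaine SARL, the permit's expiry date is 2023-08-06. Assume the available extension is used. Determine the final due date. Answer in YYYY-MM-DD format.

60 calendar days after 2023-08-06 is 2023-10-05.
2023-10-05 is a listed holiday; the preceding business day is 2023-10-04 (Wednesday).
Add the 21 calendar-day extension to 2023-10-04: 2023-10-25.
2023-10-25 falls on a Wednesday, which is a business day, so no adjustment is needed.
Deadline: 2023-10-25.

2023-10-25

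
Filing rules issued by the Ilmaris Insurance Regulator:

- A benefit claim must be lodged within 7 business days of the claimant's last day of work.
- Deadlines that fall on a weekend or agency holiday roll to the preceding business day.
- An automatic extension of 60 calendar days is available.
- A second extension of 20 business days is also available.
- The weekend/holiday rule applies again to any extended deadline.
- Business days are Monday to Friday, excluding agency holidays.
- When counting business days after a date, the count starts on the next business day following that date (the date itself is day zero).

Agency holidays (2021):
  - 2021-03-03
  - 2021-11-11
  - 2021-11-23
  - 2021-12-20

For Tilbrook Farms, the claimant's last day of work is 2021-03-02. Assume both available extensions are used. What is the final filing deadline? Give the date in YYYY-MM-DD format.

2021-06-08

Starting the day after 2021-03-02 and counting 7 business days lands on 2021-03-12.
2021-03-12 (Friday) is already a business day.
Applying the 60-calendar-day extension: 2021-03-12 + 60 days = 2021-05-11.
Since 2021-05-11 is a Tuesday and not a holiday, the date is unchanged.
Counting 20 further business days from 2021-05-11 reaches 2021-06-08.
2021-06-08 (Tuesday) is already a business day.
The final due date is 2021-06-08.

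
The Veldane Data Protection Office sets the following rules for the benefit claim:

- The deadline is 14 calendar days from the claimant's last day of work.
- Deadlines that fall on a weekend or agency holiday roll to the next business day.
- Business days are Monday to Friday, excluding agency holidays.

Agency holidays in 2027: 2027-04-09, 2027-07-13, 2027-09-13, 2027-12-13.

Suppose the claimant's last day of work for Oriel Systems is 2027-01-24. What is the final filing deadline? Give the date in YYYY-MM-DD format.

14 calendar days after 2027-01-24 is 2027-02-07.
Because 2027-02-07 is a Sunday, the deadline becomes 2027-02-08 (Monday).
The final due date is 2027-02-08.

2027-02-08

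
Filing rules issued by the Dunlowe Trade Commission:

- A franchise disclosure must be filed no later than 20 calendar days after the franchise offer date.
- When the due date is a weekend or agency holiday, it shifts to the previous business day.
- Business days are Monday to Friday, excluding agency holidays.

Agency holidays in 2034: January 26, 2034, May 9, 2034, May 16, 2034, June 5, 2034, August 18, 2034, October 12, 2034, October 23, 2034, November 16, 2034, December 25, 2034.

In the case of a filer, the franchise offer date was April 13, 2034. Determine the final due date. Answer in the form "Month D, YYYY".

May 3, 2034

Adding 20 calendar days to April 13, 2034 gives May 3, 2034.
May 3, 2034 falls on a Wednesday, which is a business day, so no adjustment is needed.
The final due date is May 3, 2034.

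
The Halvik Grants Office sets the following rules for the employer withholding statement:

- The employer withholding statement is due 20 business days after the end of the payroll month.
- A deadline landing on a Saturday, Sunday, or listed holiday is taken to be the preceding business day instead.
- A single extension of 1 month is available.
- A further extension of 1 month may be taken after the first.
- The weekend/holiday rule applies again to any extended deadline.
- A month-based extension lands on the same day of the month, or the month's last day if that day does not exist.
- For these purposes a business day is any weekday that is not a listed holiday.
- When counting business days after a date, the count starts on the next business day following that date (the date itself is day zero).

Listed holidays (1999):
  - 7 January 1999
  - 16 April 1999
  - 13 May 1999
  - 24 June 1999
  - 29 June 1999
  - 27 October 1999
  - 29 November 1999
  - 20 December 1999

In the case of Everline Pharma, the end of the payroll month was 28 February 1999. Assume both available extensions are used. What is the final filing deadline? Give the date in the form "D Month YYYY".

26 May 1999

20 business days after 28 February 1999, excluding weekends and holidays, is 26 March 1999.
Since 26 March 1999 is a Friday and not a holiday, the date is unchanged.
Applying the 1 month extension: 1 month after 26 March 1999 is 26 April 1999.
26 April 1999 is a Monday and not a listed holiday, so it stands.
Add 1 month to 26 April 1999: 26 May 1999.
26 May 1999 falls on a Wednesday, which is a business day, so no adjustment is needed.
Deadline: 26 May 1999.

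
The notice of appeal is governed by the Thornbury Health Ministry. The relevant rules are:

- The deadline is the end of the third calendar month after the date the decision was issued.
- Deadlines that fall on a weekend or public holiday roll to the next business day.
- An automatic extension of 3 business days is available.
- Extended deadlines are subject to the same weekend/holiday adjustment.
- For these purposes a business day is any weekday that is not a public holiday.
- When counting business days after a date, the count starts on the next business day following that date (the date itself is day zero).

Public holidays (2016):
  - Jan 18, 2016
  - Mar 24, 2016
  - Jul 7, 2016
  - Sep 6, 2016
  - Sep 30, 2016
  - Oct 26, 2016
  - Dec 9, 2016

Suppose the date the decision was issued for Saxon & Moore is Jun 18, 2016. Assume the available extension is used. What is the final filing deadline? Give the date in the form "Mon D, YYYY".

The third month after Jun 18, 2016 is September 2016, whose last day is Sep 30, 2016.
Sep 30, 2016 is a listed holiday; the next business day is Oct 3, 2016 (Monday).
Applying the 3-business-day extension: 3 business days after Oct 3, 2016 is Oct 6, 2016.
Since Oct 6, 2016 is a Thursday and not a holiday, the date is unchanged.
Final deadline: Oct 6, 2016.

Oct 6, 2016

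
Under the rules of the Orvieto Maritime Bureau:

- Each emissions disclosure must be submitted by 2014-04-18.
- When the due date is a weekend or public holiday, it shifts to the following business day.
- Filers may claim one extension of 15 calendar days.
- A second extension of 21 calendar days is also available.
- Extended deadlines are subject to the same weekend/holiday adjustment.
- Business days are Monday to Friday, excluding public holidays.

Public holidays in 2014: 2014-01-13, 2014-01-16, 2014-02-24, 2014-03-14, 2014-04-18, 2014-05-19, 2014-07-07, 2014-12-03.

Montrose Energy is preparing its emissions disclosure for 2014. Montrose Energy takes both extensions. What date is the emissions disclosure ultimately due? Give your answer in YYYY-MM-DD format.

2014-05-27

The stated deadline is 2014-04-18.
Because 2014-04-18 is a listed holiday, the deadline becomes 2014-04-21 (Monday).
Applying the 15-calendar-day extension: 2014-04-21 + 15 days = 2014-05-06.
Since 2014-05-06 is a Tuesday and not a holiday, the date is unchanged.
Applying the 21-calendar-day extension: 2014-05-06 + 21 days = 2014-05-27.
2014-05-27 is a Tuesday and not a listed holiday, so it stands.
The final due date is 2014-05-27.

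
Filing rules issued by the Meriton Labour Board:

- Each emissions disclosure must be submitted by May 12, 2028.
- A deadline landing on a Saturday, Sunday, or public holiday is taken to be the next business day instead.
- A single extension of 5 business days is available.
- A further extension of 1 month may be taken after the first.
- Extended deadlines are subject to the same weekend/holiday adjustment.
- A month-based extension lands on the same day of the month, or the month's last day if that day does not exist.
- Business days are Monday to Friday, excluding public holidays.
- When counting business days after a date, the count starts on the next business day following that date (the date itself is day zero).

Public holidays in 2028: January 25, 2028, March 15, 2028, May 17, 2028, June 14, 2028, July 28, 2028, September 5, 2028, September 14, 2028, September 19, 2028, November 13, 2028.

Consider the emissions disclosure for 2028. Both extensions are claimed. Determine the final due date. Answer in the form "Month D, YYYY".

The statutory due date is May 12, 2028.
May 12, 2028 is a Friday and not a listed holiday, so it stands.
Counting 5 further business days from May 12, 2028 reaches May 22, 2028.
May 22, 2028 (Monday) is already a business day.
Applying the 1 month extension: 1 month after May 22, 2028 is June 22, 2028.
June 22, 2028 falls on a Thursday, which is a business day, so no adjustment is needed.
Final deadline: June 22, 2028.

June 22, 2028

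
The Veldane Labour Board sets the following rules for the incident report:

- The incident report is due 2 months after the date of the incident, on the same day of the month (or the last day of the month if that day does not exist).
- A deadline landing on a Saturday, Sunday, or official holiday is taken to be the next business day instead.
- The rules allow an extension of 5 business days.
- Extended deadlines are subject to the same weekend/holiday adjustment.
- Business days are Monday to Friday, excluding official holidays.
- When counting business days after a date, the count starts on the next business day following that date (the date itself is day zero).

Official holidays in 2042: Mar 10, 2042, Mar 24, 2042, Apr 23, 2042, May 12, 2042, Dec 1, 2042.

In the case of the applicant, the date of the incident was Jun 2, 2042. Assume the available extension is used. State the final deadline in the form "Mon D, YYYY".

2 months after Jun 2, 2042, on the same day of the month, is Aug 2, 2042.
Because Aug 2, 2042 is a Saturday, the deadline becomes Aug 4, 2042 (Monday).
The 5-business-day extension runs from Aug 4, 2042 to Aug 11, 2042.
Aug 11, 2042 (Monday) is already a business day.
Deadline: Aug 11, 2042.

Aug 11, 2042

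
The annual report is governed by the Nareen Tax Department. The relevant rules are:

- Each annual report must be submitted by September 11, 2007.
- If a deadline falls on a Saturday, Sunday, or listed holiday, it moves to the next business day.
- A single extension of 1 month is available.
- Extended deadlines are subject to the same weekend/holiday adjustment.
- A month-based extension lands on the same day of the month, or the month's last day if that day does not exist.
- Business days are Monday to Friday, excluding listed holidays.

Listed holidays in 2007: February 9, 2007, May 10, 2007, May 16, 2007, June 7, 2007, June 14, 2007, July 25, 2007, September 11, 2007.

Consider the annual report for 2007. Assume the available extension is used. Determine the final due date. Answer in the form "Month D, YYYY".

The stated deadline is September 11, 2007.
September 11, 2007 is a listed holiday, so it moves to the next business day, September 12, 2007 (Wednesday).
The 1 month extension carries September 12, 2007 to October 12, 2007.
October 12, 2007 is a Friday and not a listed holiday, so it stands.
Final deadline: October 12, 2007.

October 12, 2007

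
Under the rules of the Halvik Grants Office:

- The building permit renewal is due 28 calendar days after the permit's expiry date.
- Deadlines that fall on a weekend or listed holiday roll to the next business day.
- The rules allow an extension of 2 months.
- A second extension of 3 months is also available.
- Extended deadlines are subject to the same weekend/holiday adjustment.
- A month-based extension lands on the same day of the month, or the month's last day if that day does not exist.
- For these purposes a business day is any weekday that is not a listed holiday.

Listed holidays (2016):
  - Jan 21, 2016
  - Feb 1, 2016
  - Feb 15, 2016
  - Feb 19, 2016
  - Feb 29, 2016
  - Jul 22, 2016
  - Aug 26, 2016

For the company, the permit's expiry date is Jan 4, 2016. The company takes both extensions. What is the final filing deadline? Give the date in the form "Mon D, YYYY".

Jul 4, 2016

28 calendar days after Jan 4, 2016 is Feb 1, 2016.
Feb 1, 2016 falls on a listed holiday. Rolling to the next business day gives Feb 2, 2016, a Tuesday.
Add 2 months to Feb 2, 2016: Apr 2, 2016.
Apr 2, 2016 falls on a Saturday. Rolling to the next business day gives Apr 4, 2016, a Monday.
Add 3 months to Apr 4, 2016: Jul 4, 2016.
Jul 4, 2016 is a Monday and not a listed holiday, so it stands.
So the filing is due Jul 4, 2016.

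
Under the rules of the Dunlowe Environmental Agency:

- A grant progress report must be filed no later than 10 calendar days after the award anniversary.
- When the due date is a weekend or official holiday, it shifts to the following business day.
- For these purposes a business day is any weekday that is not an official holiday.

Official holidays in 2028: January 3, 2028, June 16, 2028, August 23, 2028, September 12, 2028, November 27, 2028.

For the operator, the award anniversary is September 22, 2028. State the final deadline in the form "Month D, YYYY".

Adding 10 calendar days to September 22, 2028 gives October 2, 2028.
October 2, 2028 (Monday) is already a business day.
Deadline: October 2, 2028.

October 2, 2028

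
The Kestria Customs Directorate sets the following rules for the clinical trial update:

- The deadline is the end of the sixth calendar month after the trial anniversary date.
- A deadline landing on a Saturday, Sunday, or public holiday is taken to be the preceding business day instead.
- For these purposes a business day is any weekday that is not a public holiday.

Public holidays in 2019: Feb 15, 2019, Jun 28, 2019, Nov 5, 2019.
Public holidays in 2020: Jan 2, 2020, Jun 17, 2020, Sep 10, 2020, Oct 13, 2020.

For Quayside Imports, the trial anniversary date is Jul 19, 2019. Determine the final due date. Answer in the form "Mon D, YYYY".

6 months after Jul 19, 2019 falls in January 2020; the last day of that month is Jan 31, 2020.
Jan 31, 2020 falls on a Friday, which is a business day, so no adjustment is needed.
So the filing is due Jan 31, 2020.

Jan 31, 2020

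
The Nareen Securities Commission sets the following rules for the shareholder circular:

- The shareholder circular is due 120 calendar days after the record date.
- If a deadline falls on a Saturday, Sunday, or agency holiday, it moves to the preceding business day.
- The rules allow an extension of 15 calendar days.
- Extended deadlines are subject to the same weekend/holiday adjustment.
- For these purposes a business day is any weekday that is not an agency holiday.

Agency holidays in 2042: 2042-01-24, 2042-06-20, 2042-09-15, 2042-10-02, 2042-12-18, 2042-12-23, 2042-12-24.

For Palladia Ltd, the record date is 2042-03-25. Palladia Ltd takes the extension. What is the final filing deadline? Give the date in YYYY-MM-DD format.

120 calendar days after 2042-03-25 is 2042-07-23.
2042-07-23 (Wednesday) is already a business day.
The 15-calendar-day extension moves the deadline from 2042-07-23 to 2042-08-07.
2042-08-07 (Thursday) is already a business day.
Deadline: 2042-08-07.

2042-08-07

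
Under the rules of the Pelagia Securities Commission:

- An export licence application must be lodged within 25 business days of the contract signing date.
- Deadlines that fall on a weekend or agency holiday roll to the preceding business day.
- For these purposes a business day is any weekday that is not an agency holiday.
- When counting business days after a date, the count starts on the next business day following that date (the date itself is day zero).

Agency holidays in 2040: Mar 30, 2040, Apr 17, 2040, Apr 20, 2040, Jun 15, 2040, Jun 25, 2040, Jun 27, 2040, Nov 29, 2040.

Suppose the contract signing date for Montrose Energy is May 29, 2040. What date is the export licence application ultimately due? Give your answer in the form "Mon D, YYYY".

25 business days after May 29, 2040, excluding weekends and holidays, is Jul 6, 2040.
Since Jul 6, 2040 is a Friday and not a holiday, the date is unchanged.
The final due date is Jul 6, 2040.

Jul 6, 2040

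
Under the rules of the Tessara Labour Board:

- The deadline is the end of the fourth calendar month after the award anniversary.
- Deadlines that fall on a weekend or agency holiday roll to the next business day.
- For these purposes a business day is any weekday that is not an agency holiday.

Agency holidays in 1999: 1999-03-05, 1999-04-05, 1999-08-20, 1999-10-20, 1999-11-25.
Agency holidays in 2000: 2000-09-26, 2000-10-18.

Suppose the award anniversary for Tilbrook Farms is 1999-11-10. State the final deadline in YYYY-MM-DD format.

4 months after 1999-11-10 is March 2000; that month ends on 2000-03-31.
Since 2000-03-31 is a Friday and not a holiday, the date is unchanged.
The final due date is 2000-03-31.

2000-03-31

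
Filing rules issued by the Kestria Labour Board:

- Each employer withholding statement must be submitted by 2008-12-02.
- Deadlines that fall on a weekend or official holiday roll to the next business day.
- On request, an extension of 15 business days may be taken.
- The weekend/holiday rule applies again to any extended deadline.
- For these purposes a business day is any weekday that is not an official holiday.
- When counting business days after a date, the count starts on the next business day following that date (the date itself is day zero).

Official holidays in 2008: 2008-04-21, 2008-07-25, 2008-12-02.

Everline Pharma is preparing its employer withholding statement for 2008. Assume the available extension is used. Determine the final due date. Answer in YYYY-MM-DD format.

The statutory due date is 2008-12-02.
2008-12-02 is a listed holiday; the next business day is 2008-12-03 (Wednesday).
Counting 15 further business days from 2008-12-03 reaches 2008-12-24.
2008-12-24 (Wednesday) is already a business day.
So the filing is due 2008-12-24.

2008-12-24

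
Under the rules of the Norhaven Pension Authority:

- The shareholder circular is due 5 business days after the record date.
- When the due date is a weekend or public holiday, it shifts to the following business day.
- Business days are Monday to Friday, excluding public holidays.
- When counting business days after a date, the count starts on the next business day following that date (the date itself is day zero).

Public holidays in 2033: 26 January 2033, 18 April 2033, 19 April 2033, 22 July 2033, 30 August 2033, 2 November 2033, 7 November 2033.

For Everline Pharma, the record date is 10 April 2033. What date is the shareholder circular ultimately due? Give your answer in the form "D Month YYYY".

15 April 2033

5 business days after 10 April 2033, excluding weekends and holidays, is 15 April 2033.
15 April 2033 falls on a Friday, which is a business day, so no adjustment is needed.
The final due date is 15 April 2033.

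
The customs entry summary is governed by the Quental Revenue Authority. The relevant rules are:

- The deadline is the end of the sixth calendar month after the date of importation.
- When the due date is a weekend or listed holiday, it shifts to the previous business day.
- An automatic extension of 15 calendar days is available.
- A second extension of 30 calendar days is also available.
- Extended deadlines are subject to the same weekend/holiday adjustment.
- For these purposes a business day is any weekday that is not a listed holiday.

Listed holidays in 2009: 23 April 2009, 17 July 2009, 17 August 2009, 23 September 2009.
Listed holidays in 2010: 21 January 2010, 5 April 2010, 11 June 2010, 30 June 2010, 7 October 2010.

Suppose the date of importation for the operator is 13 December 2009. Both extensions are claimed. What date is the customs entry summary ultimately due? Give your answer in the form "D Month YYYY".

The sixth month after 13 December 2009 is June 2010, whose last day is 30 June 2010.
30 June 2010 falls on a listed holiday. Rolling to the preceding business day gives 29 June 2010, a Tuesday.
The 15-calendar-day extension moves the deadline from 29 June 2010 to 14 July 2010.
14 July 2010 falls on a Wednesday, which is a business day, so no adjustment is needed.
With the 30-day extension, 14 July 2010 becomes 13 August 2010.
13 August 2010 falls on a Friday, which is a business day, so no adjustment is needed.
The final due date is 13 August 2010.

13 August 2010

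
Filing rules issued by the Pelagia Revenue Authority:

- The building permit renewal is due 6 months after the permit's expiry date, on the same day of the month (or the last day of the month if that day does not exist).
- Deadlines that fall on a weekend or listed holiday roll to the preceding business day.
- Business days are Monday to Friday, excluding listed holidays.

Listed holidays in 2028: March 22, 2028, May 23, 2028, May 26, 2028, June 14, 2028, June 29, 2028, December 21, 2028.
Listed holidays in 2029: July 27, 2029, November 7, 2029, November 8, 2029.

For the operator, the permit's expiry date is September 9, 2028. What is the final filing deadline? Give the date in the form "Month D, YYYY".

March 9, 2029

6 months after September 9, 2028, on the same day of the month, is March 9, 2029.
March 9, 2029 is a Friday and not a listed holiday, so it stands.
Final deadline: March 9, 2029.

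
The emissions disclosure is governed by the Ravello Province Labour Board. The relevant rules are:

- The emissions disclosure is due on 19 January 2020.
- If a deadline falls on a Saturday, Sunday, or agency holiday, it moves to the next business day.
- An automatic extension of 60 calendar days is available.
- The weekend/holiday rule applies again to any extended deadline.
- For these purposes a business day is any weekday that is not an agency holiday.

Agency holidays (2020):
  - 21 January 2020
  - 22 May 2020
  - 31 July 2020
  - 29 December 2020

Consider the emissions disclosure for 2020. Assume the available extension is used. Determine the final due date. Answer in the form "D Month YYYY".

Start from the fixed due date, 19 January 2020.
19 January 2020 is a Sunday, so it moves to the next business day, 20 January 2020 (Monday).
Applying the 60-calendar-day extension: 20 January 2020 + 60 days = 20 March 2020.
Since 20 March 2020 is a Friday and not a holiday, the date is unchanged.
Deadline: 20 March 2020.

20 March 2020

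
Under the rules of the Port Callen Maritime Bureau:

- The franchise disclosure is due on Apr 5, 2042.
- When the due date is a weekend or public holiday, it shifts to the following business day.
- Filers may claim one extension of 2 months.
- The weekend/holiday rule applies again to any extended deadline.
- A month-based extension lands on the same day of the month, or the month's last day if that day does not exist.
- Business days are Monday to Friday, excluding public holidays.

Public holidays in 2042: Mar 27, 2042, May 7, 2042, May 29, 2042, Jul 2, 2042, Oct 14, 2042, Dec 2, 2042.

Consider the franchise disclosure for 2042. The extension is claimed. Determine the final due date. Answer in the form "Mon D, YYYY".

Jun 9, 2042

Start from the fixed due date, Apr 5, 2042.
Apr 5, 2042 is a Saturday; the next business day is Apr 7, 2042 (Monday).
Applying the 2 months extension: 2 months after Apr 7, 2042 is Jun 7, 2042.
Jun 7, 2042 falls on a Saturday. Rolling to the next business day gives Jun 9, 2042, a Monday.
So the filing is due Jun 9, 2042.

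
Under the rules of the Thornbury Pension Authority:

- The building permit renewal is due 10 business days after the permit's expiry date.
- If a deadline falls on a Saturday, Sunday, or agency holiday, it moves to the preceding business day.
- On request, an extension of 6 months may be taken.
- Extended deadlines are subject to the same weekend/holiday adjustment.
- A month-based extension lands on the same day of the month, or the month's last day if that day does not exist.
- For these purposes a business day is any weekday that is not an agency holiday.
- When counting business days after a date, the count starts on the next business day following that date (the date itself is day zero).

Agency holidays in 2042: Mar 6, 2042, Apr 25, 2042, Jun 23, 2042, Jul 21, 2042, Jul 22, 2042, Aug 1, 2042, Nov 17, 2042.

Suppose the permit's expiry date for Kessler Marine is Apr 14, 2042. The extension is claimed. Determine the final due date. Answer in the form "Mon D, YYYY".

Oct 29, 2042

10 business days after Apr 14, 2042, excluding weekends and holidays, is Apr 29, 2042.
Apr 29, 2042 (Tuesday) is already a business day.
Applying the 6 months extension: 6 months after Apr 29, 2042 is Oct 29, 2042.
Oct 29, 2042 is a Wednesday and not a listed holiday, so it stands.
Final deadline: Oct 29, 2042.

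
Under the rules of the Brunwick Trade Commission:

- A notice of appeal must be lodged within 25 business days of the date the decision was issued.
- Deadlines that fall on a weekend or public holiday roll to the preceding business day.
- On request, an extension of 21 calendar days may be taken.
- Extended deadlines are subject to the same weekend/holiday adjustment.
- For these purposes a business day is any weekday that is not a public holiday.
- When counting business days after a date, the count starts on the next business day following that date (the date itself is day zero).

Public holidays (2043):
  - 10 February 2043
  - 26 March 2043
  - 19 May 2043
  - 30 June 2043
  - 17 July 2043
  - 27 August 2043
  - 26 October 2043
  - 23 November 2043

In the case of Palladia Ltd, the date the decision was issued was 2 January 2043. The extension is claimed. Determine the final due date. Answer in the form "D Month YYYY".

25 business days after 2 January 2043, excluding weekends and holidays, is 6 February 2043.
6 February 2043 is a Friday and not a listed holiday, so it stands.
The 21-calendar-day extension moves the deadline from 6 February 2043 to 27 February 2043.
27 February 2043 (Friday) is already a business day.
The final due date is 27 February 2043.

27 February 2043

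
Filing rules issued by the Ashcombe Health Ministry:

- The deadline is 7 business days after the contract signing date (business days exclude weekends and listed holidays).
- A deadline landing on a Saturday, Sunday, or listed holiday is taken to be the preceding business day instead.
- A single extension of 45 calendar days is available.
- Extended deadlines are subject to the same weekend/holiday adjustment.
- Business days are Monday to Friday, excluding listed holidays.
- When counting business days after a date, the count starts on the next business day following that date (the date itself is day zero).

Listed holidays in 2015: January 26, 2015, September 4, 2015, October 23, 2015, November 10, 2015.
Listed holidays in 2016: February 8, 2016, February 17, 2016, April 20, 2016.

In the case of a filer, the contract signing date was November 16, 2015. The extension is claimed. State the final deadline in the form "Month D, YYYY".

Starting the day after November 16, 2015 and counting 7 business days lands on November 25, 2015.
November 25, 2015 falls on a Wednesday, which is a business day, so no adjustment is needed.
Applying the 45-calendar-day extension: November 25, 2015 + 45 days = January 9, 2016.
January 9, 2016 is a Saturday, so it moves to the preceding business day, January 8, 2016 (Friday).
The final due date is January 8, 2016.

January 8, 2016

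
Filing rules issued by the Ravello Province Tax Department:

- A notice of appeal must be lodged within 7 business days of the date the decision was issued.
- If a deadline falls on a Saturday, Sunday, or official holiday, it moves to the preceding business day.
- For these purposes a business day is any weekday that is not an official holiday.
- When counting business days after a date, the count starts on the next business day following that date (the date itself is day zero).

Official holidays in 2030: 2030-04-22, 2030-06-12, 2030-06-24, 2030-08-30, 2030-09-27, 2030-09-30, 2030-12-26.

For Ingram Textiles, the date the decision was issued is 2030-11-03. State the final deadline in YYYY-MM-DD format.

Counting 7 business days after 2030-11-03 (skipping weekends and listed holidays) reaches 2030-11-12.
Since 2030-11-12 is a Tuesday and not a holiday, the date is unchanged.
So the filing is due 2030-11-12.

2030-11-12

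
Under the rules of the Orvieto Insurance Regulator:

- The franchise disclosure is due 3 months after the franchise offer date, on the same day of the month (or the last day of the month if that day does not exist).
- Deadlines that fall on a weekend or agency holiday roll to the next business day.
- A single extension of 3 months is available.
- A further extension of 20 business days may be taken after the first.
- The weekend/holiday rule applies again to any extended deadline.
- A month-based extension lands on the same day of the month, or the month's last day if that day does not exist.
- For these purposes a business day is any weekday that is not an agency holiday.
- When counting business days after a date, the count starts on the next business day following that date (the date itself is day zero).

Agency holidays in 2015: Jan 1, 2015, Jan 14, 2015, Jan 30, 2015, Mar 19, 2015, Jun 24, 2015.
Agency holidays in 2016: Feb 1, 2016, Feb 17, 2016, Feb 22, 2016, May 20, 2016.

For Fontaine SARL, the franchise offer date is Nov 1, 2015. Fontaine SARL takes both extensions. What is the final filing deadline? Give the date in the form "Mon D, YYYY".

3 months after Nov 1, 2015, on the same day of the month, is Feb 1, 2016.
Because Feb 1, 2016 is a listed holiday, the deadline becomes Feb 2, 2016 (Tuesday).
Applying the 3 months extension: 3 months after Feb 2, 2016 is May 2, 2016.
May 2, 2016 falls on a Monday, which is a business day, so no adjustment is needed.
Counting 20 further business days from May 2, 2016 reaches May 31, 2016.
May 31, 2016 falls on a Tuesday, which is a business day, so no adjustment is needed.
The final due date is May 31, 2016.

May 31, 2016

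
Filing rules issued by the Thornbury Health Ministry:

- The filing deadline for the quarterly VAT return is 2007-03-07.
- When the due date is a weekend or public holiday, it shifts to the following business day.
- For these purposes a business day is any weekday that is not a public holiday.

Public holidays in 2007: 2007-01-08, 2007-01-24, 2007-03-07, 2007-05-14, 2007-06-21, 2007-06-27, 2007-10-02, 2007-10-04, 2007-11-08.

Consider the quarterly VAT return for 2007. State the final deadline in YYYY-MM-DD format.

2007-03-08

The stated deadline is 2007-03-07.
2007-03-07 is a listed holiday; the next business day is 2007-03-08 (Thursday).
So the filing is due 2007-03-08.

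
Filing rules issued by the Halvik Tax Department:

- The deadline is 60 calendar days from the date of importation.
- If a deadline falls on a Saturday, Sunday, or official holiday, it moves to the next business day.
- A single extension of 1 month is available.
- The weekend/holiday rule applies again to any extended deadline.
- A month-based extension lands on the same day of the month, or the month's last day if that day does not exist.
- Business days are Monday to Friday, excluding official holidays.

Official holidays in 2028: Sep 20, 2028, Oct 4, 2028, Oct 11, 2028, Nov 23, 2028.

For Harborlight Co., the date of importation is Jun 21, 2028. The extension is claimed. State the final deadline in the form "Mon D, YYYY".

Sep 21, 2028

Adding 60 calendar days to Jun 21, 2028 gives Aug 20, 2028.
Aug 20, 2028 is a Sunday; the next business day is Aug 21, 2028 (Monday).
The 1 month extension carries Aug 21, 2028 to Sep 21, 2028.
Sep 21, 2028 (Thursday) is already a business day.
So the filing is due Sep 21, 2028.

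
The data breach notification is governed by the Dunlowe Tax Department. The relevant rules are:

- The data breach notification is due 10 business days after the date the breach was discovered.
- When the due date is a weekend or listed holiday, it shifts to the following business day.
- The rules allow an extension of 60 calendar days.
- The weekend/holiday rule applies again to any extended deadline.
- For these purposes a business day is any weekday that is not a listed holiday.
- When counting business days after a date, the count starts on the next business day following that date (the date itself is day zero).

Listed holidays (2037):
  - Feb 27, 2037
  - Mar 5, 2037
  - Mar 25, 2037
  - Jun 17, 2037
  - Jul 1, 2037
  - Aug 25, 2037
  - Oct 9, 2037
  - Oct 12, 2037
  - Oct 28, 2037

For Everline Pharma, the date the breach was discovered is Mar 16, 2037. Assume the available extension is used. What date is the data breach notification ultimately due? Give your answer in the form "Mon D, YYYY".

Jun 1, 2037

10 business days after Mar 16, 2037, excluding weekends and holidays, is Mar 31, 2037.
Mar 31, 2037 falls on a Tuesday, which is a business day, so no adjustment is needed.
Applying the 60-calendar-day extension: Mar 31, 2037 + 60 days = May 30, 2037.
May 30, 2037 is a Saturday, so it moves to the next business day, Jun 1, 2037 (Monday).
So the filing is due Jun 1, 2037.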